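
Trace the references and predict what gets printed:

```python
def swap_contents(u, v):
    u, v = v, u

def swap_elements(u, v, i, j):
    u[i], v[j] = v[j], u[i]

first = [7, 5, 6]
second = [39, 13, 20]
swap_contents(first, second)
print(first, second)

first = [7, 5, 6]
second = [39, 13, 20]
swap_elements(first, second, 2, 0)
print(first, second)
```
[7, 5, 6] [39, 13, 20]
[7, 5, 39] [6, 13, 20]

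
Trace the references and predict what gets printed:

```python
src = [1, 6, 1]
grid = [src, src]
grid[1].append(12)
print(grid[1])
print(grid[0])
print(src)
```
[1, 6, 1, 12]
[1, 6, 1, 12]
[1, 6, 1, 12]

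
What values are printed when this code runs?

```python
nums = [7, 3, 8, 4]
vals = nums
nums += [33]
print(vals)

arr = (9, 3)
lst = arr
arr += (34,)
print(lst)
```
[7, 3, 8, 4, 33]
(9, 3)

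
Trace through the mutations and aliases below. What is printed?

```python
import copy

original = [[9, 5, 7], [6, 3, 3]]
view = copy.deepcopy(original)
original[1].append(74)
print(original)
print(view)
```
[[9, 5, 7], [6, 3, 3, 74]]
[[9, 5, 7], [6, 3, 3]]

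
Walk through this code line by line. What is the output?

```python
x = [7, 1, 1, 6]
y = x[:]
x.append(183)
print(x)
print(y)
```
[7, 1, 1, 6, 183]
[7, 1, 1, 6]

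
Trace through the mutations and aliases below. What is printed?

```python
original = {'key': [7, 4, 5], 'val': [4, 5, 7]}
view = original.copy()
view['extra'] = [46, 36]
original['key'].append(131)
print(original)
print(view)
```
{'key': [7, 4, 5, 131], 'val': [4, 5, 7]}
{'key': [7, 4, 5, 131], 'val': [4, 5, 7], 'extra': [46, 36]}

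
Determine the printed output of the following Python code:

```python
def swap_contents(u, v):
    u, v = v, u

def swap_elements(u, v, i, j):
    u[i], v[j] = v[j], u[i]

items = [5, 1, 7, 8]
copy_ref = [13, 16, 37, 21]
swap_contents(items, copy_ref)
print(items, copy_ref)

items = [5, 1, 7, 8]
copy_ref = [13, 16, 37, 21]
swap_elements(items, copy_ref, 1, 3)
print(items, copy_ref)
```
[5, 1, 7, 8] [13, 16, 37, 21]
[5, 21, 7, 8] [13, 16, 37, 1]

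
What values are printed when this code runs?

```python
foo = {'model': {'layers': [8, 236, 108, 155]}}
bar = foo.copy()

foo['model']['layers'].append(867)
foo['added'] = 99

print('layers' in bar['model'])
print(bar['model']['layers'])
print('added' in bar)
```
True
[8, 236, 108, 155, 867]
False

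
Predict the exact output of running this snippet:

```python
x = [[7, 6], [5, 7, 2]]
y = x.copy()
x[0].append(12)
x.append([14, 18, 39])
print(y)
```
[[7, 6, 12], [5, 7, 2]]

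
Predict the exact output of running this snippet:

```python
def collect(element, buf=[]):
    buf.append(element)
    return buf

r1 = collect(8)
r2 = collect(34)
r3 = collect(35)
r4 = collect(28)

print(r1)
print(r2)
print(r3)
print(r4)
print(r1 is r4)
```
[8, 34, 35, 28]
[8, 34, 35, 28]
[8, 34, 35, 28]
[8, 34, 35, 28]
True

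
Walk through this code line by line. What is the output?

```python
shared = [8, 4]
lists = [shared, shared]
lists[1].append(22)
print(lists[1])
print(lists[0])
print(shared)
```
[8, 4, 22]
[8, 4, 22]
[8, 4, 22]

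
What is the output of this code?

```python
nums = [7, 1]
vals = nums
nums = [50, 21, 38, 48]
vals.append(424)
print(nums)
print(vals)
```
[50, 21, 38, 48]
[7, 1, 424]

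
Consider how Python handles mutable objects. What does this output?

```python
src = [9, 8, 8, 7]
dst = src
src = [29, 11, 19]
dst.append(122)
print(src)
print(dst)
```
[29, 11, 19]
[9, 8, 8, 7, 122]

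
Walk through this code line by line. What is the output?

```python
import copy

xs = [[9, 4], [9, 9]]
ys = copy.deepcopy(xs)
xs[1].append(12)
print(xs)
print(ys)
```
[[9, 4], [9, 9, 12]]
[[9, 4], [9, 9]]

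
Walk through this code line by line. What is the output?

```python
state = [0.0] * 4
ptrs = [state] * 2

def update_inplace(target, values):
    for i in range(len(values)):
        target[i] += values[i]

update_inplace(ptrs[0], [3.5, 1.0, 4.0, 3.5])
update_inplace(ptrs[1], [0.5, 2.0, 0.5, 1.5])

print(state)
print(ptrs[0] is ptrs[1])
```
[4.0, 3.0, 4.5, 5.0]
True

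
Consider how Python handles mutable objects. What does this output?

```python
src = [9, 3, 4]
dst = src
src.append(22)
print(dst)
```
[9, 3, 4, 22]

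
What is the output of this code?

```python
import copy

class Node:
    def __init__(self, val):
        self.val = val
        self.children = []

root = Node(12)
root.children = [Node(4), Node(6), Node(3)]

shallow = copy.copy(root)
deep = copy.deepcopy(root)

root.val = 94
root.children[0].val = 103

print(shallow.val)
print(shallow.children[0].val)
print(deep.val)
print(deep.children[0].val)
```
12
103
12
4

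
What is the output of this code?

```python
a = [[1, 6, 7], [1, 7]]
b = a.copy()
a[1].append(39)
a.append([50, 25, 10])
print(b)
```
[[1, 6, 7], [1, 7, 39]]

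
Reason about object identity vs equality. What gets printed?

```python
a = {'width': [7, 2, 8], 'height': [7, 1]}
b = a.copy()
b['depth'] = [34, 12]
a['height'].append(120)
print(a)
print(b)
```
{'width': [7, 2, 8], 'height': [7, 1, 120]}
{'width': [7, 2, 8], 'height': [7, 1, 120], 'depth': [34, 12]}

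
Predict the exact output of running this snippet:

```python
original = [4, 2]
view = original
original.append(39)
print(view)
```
[4, 2, 39]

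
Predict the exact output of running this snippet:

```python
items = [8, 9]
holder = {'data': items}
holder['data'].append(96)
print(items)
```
[8, 9, 96]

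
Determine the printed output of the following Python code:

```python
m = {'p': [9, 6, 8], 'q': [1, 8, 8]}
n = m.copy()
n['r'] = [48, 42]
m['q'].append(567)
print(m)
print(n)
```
{'p': [9, 6, 8], 'q': [1, 8, 8, 567]}
{'p': [9, 6, 8], 'q': [1, 8, 8, 567], 'r': [48, 42]}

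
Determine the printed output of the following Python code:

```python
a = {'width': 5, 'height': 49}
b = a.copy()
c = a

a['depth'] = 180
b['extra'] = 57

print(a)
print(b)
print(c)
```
{'width': 5, 'height': 49, 'depth': 180}
{'width': 5, 'height': 49, 'extra': 57}
{'width': 5, 'height': 49, 'depth': 180}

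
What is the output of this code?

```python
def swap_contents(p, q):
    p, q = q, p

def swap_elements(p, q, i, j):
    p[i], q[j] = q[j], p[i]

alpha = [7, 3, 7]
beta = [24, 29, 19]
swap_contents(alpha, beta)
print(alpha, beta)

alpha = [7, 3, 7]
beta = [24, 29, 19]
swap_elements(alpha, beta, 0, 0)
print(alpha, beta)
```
[7, 3, 7] [24, 29, 19]
[24, 3, 7] [7, 29, 19]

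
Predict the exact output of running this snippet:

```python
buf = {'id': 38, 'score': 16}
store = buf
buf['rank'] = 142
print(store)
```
{'id': 38, 'score': 16, 'rank': 142}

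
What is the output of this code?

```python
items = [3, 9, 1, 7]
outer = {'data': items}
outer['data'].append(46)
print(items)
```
[3, 9, 1, 7, 46]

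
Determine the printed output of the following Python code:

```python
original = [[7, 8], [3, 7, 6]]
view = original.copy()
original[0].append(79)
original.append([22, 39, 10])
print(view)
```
[[7, 8, 79], [3, 7, 6]]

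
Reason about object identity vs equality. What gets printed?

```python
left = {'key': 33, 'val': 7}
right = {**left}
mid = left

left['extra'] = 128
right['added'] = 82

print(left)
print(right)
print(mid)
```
{'key': 33, 'val': 7, 'extra': 128}
{'key': 33, 'val': 7, 'added': 82}
{'key': 33, 'val': 7, 'extra': 128}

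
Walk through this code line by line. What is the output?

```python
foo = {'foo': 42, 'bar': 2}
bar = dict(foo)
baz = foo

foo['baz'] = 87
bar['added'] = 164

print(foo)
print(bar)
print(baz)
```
{'foo': 42, 'bar': 2, 'baz': 87}
{'foo': 42, 'bar': 2, 'added': 164}
{'foo': 42, 'bar': 2, 'baz': 87}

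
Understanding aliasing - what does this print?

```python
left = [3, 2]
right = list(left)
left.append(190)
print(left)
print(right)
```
[3, 2, 190]
[3, 2]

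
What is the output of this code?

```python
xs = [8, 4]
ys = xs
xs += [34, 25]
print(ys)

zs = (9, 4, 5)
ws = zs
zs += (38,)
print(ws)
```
[8, 4, 34, 25]
(9, 4, 5)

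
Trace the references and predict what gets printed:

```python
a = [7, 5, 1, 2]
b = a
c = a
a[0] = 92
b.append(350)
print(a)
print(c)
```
[92, 5, 1, 2, 350]
[92, 5, 1, 2, 350]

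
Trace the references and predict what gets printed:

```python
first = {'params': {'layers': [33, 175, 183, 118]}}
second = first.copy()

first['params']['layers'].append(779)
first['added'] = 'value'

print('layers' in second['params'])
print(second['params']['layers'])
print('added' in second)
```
True
[33, 175, 183, 118, 779]
False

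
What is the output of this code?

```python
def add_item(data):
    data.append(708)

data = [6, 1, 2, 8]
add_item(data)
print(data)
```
[6, 1, 2, 8, 708]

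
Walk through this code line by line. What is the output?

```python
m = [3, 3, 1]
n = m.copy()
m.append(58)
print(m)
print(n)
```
[3, 3, 1, 58]
[3, 3, 1]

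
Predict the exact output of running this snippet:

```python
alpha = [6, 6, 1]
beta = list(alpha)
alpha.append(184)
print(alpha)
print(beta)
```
[6, 6, 1, 184]
[6, 6, 1]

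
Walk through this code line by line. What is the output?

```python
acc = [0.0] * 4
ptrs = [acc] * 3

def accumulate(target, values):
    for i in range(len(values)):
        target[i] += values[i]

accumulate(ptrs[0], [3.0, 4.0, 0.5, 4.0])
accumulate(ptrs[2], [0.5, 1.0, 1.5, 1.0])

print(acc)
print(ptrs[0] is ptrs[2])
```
[3.5, 5.0, 2.0, 5.0]
True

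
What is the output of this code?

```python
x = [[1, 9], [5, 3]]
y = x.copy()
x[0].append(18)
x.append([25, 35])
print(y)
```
[[1, 9, 18], [5, 3]]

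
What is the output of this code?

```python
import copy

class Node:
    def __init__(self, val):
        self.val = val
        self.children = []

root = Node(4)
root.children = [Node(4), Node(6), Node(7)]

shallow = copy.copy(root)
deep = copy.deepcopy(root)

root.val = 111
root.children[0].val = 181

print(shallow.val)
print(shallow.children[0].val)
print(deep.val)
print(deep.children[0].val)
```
4
181
4
4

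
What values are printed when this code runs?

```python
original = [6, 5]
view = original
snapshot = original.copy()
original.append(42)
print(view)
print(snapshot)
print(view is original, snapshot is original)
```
[6, 5, 42]
[6, 5]
True False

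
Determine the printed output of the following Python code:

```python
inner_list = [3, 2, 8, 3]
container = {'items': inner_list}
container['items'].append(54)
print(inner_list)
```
[3, 2, 8, 3, 54]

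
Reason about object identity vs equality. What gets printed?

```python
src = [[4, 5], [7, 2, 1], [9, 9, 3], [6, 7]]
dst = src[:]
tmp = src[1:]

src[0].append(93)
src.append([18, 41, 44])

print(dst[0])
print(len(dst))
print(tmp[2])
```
[4, 5, 93]
4
[6, 7]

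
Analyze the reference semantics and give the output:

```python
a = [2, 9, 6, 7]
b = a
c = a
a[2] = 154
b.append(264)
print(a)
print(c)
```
[2, 9, 154, 7, 264]
[2, 9, 154, 7, 264]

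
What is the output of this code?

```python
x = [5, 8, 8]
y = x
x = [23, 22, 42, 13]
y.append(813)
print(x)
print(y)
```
[23, 22, 42, 13]
[5, 8, 8, 813]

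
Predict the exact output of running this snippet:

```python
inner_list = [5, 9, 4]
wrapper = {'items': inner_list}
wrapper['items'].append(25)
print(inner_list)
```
[5, 9, 4, 25]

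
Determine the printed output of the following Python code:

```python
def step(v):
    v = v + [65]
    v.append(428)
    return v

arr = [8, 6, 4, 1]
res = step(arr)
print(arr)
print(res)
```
[8, 6, 4, 1]
[8, 6, 4, 1, 65, 428]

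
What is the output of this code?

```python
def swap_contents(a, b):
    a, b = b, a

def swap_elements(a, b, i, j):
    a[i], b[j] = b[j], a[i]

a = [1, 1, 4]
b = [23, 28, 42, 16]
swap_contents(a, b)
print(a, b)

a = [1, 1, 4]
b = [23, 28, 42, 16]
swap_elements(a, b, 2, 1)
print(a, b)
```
[1, 1, 4] [23, 28, 42, 16]
[1, 1, 28] [23, 4, 42, 16]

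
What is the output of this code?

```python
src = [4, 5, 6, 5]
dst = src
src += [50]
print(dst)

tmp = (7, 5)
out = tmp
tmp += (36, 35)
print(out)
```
[4, 5, 6, 5, 50]
(7, 5)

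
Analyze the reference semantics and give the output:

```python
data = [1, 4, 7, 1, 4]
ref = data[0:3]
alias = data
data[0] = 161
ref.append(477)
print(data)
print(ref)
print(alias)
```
[161, 4, 7, 1, 4]
[1, 4, 7, 477]
[161, 4, 7, 1, 4]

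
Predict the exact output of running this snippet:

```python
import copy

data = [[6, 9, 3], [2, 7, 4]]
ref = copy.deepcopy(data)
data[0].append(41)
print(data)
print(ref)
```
[[6, 9, 3, 41], [2, 7, 4]]
[[6, 9, 3], [2, 7, 4]]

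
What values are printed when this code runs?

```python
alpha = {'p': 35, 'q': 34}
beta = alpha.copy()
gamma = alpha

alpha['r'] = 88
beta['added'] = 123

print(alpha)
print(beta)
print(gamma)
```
{'p': 35, 'q': 34, 'r': 88}
{'p': 35, 'q': 34, 'added': 123}
{'p': 35, 'q': 34, 'r': 88}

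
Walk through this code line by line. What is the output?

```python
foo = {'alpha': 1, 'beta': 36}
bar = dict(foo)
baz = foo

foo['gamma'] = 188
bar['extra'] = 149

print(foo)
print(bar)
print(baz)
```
{'alpha': 1, 'beta': 36, 'gamma': 188}
{'alpha': 1, 'beta': 36, 'extra': 149}
{'alpha': 1, 'beta': 36, 'gamma': 188}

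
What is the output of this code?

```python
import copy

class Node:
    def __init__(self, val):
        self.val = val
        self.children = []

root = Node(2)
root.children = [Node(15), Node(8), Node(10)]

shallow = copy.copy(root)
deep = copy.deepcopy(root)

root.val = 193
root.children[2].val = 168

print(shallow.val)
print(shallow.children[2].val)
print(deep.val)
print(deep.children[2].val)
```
2
168
2
10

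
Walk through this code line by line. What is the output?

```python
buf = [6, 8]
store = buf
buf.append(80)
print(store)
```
[6, 8, 80]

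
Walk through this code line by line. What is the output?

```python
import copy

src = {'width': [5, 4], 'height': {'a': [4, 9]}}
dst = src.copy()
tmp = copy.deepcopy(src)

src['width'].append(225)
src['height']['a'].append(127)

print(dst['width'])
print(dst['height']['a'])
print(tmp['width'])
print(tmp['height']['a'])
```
[5, 4, 225]
[4, 9, 127]
[5, 4]
[4, 9]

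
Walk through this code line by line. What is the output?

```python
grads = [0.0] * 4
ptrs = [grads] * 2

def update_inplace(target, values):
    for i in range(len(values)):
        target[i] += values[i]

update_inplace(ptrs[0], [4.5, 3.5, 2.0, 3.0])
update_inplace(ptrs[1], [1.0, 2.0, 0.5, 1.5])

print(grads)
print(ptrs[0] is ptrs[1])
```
[5.5, 5.5, 2.5, 4.5]
True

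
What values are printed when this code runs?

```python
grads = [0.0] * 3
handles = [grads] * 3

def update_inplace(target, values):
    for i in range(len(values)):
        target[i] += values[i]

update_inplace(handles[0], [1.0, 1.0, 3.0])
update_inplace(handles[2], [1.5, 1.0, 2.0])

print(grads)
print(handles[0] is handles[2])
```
[2.5, 2.0, 5.0]
True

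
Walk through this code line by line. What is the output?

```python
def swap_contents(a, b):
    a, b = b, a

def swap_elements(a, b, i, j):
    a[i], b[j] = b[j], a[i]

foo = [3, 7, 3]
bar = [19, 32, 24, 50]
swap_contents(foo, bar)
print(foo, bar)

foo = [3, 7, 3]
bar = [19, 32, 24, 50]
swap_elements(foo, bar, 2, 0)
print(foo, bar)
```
[3, 7, 3] [19, 32, 24, 50]
[3, 7, 19] [3, 32, 24, 50]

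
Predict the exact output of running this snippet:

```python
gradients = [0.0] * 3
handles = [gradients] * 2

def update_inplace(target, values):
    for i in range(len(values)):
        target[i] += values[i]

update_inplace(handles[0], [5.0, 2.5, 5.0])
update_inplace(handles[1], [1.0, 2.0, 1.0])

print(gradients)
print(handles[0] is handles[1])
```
[6.0, 4.5, 6.0]
True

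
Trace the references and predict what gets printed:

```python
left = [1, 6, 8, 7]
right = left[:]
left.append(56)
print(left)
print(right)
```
[1, 6, 8, 7, 56]
[1, 6, 8, 7]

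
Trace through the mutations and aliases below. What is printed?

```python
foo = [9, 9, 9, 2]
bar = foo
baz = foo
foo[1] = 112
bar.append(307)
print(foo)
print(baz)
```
[9, 112, 9, 2, 307]
[9, 112, 9, 2, 307]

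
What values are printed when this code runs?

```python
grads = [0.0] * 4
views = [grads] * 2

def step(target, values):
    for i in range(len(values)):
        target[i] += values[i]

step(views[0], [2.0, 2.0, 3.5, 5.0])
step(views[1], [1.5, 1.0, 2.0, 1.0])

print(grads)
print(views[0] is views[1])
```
[3.5, 3.0, 5.5, 6.0]
True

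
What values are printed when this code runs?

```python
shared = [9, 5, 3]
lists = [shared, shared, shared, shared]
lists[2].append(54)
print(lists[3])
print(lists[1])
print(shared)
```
[9, 5, 3, 54]
[9, 5, 3, 54]
[9, 5, 3, 54]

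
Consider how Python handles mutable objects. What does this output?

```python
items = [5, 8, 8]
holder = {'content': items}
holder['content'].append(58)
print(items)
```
[5, 8, 8, 58]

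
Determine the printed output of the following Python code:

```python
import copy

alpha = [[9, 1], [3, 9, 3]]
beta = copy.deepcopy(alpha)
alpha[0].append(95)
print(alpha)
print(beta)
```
[[9, 1, 95], [3, 9, 3]]
[[9, 1], [3, 9, 3]]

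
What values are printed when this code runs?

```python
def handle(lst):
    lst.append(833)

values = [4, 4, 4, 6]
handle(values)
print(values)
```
[4, 4, 4, 6, 833]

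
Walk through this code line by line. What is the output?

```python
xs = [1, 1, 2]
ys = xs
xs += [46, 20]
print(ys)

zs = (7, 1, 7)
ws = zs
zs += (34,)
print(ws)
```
[1, 1, 2, 46, 20]
(7, 1, 7)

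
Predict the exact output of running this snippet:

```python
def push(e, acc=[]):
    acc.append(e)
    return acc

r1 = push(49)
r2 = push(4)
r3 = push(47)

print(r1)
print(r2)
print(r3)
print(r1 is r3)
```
[49, 4, 47]
[49, 4, 47]
[49, 4, 47]
True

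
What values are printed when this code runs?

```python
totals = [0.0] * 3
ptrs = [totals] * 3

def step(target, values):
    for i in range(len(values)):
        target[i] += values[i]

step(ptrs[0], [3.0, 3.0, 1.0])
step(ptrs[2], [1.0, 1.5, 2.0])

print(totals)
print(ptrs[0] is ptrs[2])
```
[4.0, 4.5, 3.0]
True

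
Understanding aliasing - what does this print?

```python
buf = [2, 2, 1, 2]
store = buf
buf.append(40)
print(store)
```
[2, 2, 1, 2, 40]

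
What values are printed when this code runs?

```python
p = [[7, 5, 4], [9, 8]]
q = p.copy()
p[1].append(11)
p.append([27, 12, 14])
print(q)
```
[[7, 5, 4], [9, 8, 11]]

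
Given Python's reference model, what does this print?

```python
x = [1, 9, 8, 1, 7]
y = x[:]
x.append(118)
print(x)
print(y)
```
[1, 9, 8, 1, 7, 118]
[1, 9, 8, 1, 7]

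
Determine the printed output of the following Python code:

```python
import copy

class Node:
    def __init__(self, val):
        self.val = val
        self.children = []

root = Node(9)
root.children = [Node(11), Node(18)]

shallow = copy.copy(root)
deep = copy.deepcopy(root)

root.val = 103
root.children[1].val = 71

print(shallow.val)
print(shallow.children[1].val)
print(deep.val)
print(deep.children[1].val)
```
9
71
9
18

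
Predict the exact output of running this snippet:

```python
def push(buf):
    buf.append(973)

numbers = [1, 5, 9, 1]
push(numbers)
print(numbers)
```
[1, 5, 9, 1, 973]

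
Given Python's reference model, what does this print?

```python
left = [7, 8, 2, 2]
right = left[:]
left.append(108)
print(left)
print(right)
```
[7, 8, 2, 2, 108]
[7, 8, 2, 2]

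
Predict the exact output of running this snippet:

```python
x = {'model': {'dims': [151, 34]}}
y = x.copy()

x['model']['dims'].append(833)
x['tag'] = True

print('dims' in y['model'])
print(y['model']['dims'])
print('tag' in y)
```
True
[151, 34, 833]
False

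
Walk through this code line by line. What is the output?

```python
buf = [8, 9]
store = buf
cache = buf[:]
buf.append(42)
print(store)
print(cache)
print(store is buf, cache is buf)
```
[8, 9, 42]
[8, 9]
True False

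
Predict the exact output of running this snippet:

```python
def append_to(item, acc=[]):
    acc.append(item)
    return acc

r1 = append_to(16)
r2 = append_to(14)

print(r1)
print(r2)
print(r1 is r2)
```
[16, 14]
[16, 14]
True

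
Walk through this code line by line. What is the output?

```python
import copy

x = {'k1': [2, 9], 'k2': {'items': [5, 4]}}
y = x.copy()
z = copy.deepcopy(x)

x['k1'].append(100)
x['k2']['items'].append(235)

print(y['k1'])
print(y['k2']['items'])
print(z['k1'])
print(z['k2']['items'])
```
[2, 9, 100]
[5, 4, 235]
[2, 9]
[5, 4]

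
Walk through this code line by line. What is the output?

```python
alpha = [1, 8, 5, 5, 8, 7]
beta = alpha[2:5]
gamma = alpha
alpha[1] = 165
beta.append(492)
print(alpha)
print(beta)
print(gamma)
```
[1, 165, 5, 5, 8, 7]
[5, 5, 8, 492]
[1, 165, 5, 5, 8, 7]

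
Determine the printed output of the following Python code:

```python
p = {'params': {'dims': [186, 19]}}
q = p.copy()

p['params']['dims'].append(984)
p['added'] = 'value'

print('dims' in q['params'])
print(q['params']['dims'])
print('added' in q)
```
True
[186, 19, 984]
False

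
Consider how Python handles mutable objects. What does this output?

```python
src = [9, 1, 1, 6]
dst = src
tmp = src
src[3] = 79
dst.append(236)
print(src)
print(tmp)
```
[9, 1, 1, 79, 236]
[9, 1, 1, 79, 236]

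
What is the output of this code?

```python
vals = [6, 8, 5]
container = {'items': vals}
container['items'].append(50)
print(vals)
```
[6, 8, 5, 50]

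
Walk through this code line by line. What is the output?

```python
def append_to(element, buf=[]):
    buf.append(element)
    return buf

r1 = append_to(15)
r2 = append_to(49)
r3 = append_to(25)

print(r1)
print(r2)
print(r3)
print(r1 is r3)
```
[15, 49, 25]
[15, 49, 25]
[15, 49, 25]
True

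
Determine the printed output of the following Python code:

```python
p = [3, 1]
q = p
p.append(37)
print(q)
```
[3, 1, 37]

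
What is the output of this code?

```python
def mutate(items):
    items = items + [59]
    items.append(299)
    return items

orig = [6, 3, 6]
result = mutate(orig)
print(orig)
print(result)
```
[6, 3, 6]
[6, 3, 6, 59, 299]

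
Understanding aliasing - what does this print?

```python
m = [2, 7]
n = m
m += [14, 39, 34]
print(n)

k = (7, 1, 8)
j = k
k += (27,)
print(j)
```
[2, 7, 14, 39, 34]
(7, 1, 8)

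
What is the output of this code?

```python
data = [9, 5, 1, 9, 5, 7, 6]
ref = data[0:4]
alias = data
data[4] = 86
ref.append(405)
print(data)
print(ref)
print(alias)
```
[9, 5, 1, 9, 86, 7, 6]
[9, 5, 1, 9, 405]
[9, 5, 1, 9, 86, 7, 6]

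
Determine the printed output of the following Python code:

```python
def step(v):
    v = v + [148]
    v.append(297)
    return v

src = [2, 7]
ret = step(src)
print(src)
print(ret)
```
[2, 7]
[2, 7, 148, 297]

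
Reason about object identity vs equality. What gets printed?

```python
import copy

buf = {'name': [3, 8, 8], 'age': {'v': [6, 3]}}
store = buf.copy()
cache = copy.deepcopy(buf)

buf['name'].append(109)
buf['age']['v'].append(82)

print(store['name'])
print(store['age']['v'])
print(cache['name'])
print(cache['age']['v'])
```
[3, 8, 8, 109]
[6, 3, 82]
[3, 8, 8]
[6, 3]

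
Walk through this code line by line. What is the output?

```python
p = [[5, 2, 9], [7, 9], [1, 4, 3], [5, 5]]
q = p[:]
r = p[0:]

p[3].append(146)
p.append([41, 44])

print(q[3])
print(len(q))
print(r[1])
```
[5, 5, 146]
4
[7, 9]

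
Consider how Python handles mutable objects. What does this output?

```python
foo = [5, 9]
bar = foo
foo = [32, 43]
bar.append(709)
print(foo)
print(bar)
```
[32, 43]
[5, 9, 709]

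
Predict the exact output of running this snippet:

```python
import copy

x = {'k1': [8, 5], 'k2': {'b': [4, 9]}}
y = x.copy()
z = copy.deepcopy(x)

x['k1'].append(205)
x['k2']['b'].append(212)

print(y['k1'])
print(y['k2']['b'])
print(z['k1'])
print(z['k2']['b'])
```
[8, 5, 205]
[4, 9, 212]
[8, 5]
[4, 9]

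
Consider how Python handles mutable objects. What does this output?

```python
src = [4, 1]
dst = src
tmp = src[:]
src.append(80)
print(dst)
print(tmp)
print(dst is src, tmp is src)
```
[4, 1, 80]
[4, 1]
True False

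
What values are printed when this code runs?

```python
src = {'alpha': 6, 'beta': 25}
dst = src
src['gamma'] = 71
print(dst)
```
{'alpha': 6, 'beta': 25, 'gamma': 71}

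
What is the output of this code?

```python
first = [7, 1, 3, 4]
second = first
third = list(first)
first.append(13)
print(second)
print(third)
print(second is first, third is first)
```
[7, 1, 3, 4, 13]
[7, 1, 3, 4]
True False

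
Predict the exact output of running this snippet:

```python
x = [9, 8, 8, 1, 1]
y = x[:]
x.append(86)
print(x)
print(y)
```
[9, 8, 8, 1, 1, 86]
[9, 8, 8, 1, 1]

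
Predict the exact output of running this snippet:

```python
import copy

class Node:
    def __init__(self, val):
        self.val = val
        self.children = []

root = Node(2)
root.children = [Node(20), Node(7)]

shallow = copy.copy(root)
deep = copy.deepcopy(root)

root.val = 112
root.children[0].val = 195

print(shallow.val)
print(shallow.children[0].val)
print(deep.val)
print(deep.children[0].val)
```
2
195
2
20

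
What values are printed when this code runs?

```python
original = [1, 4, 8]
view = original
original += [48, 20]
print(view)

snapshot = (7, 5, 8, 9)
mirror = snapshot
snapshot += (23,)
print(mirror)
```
[1, 4, 8, 48, 20]
(7, 5, 8, 9)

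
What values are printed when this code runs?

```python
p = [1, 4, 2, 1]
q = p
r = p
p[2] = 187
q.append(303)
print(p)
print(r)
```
[1, 4, 187, 1, 303]
[1, 4, 187, 1, 303]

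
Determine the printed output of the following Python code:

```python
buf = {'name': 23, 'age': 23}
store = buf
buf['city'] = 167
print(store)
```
{'name': 23, 'age': 23, 'city': 167}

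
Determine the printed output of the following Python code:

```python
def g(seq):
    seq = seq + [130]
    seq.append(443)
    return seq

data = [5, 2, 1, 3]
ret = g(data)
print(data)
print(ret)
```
[5, 2, 1, 3]
[5, 2, 1, 3, 130, 443]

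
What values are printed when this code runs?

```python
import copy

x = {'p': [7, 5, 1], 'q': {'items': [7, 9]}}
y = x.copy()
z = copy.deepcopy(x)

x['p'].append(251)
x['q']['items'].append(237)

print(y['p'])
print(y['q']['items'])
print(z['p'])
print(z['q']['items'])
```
[7, 5, 1, 251]
[7, 9, 237]
[7, 5, 1]
[7, 9]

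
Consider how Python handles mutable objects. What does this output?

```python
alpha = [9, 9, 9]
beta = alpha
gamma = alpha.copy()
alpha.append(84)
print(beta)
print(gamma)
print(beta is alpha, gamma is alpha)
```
[9, 9, 9, 84]
[9, 9, 9]
True False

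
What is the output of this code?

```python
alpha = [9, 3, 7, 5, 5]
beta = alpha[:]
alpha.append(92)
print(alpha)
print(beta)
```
[9, 3, 7, 5, 5, 92]
[9, 3, 7, 5, 5]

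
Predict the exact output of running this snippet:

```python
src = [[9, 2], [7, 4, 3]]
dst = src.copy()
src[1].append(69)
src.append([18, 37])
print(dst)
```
[[9, 2], [7, 4, 3, 69]]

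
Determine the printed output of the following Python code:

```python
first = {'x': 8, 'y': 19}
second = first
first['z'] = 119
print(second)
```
{'x': 8, 'y': 19, 'z': 119}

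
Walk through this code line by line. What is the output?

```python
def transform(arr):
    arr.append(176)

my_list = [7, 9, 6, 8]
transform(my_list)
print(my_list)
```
[7, 9, 6, 8, 176]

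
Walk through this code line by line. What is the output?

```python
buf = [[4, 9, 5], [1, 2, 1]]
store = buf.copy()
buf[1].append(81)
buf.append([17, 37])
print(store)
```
[[4, 9, 5], [1, 2, 1, 81]]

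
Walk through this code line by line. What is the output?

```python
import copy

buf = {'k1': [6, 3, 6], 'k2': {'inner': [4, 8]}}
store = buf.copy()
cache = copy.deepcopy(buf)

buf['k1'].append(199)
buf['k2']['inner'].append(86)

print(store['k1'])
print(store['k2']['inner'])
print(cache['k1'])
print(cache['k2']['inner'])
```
[6, 3, 6, 199]
[4, 8, 86]
[6, 3, 6]
[4, 8]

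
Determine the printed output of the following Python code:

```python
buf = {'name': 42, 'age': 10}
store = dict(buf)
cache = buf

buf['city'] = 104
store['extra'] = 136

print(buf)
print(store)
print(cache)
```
{'name': 42, 'age': 10, 'city': 104}
{'name': 42, 'age': 10, 'extra': 136}
{'name': 42, 'age': 10, 'city': 104}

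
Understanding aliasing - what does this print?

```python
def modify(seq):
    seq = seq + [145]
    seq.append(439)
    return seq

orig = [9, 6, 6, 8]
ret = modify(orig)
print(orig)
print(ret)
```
[9, 6, 6, 8]
[9, 6, 6, 8, 145, 439]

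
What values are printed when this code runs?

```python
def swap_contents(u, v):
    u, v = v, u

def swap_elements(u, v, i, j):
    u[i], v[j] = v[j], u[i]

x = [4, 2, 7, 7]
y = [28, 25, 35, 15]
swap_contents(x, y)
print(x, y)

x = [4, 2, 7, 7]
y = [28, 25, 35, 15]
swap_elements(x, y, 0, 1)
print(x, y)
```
[4, 2, 7, 7] [28, 25, 35, 15]
[25, 2, 7, 7] [28, 4, 35, 15]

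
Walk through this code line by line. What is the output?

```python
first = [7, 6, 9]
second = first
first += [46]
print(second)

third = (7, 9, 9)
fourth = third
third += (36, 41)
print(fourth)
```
[7, 6, 9, 46]
(7, 9, 9)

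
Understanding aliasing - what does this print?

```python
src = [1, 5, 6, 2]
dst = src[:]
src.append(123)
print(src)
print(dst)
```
[1, 5, 6, 2, 123]
[1, 5, 6, 2]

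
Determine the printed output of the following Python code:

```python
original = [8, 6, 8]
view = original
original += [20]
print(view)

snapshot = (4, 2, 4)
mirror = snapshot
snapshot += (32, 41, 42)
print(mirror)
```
[8, 6, 8, 20]
(4, 2, 4)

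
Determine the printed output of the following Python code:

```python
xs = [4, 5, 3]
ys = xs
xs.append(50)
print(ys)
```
[4, 5, 3, 50]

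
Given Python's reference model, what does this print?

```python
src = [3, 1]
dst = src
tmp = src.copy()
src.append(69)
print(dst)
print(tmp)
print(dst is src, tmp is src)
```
[3, 1, 69]
[3, 1]
True False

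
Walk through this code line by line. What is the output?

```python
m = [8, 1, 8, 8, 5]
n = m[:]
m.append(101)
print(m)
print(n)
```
[8, 1, 8, 8, 5, 101]
[8, 1, 8, 8, 5]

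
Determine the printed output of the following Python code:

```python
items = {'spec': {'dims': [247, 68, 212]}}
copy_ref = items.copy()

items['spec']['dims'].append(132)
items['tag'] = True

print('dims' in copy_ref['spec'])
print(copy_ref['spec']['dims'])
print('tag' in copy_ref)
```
True
[247, 68, 212, 132]
False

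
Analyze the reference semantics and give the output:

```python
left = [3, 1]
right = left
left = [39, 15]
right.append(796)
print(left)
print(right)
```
[39, 15]
[3, 1, 796]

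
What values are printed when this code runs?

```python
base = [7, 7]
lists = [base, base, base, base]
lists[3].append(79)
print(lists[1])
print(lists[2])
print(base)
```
[7, 7, 79]
[7, 7, 79]
[7, 7, 79]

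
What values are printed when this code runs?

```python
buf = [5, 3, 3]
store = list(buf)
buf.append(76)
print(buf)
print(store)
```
[5, 3, 3, 76]
[5, 3, 3]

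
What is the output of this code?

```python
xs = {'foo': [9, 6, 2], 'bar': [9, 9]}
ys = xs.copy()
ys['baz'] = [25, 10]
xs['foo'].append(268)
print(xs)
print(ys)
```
{'foo': [9, 6, 2, 268], 'bar': [9, 9]}
{'foo': [9, 6, 2, 268], 'bar': [9, 9], 'baz': [25, 10]}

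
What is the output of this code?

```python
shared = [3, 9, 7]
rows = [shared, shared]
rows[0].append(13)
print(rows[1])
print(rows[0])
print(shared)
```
[3, 9, 7, 13]
[3, 9, 7, 13]
[3, 9, 7, 13]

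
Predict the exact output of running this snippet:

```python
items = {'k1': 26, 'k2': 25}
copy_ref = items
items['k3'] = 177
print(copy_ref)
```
{'k1': 26, 'k2': 25, 'k3': 177}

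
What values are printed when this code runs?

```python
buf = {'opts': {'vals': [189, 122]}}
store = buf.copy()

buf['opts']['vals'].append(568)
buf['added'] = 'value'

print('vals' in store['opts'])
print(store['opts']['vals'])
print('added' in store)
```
True
[189, 122, 568]
False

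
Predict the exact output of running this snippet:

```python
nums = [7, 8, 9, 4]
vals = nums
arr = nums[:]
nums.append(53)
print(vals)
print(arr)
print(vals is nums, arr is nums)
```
[7, 8, 9, 4, 53]
[7, 8, 9, 4]
True False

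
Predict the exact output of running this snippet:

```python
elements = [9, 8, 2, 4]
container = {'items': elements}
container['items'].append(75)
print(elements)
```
[9, 8, 2, 4, 75]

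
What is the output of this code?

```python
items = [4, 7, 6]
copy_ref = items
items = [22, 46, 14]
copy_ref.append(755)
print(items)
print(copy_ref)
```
[22, 46, 14]
[4, 7, 6, 755]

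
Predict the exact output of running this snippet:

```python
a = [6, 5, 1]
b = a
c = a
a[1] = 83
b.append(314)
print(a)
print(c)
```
[6, 83, 1, 314]
[6, 83, 1, 314]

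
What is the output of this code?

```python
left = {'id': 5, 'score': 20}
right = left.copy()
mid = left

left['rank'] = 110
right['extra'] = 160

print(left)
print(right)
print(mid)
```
{'id': 5, 'score': 20, 'rank': 110}
{'id': 5, 'score': 20, 'extra': 160}
{'id': 5, 'score': 20, 'rank': 110}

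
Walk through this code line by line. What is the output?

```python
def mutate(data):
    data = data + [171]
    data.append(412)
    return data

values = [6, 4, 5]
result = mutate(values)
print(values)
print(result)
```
[6, 4, 5]
[6, 4, 5, 171, 412]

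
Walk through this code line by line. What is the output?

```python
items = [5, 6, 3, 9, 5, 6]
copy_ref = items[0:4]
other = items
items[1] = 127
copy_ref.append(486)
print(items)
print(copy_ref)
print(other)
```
[5, 127, 3, 9, 5, 6]
[5, 6, 3, 9, 486]
[5, 127, 3, 9, 5, 6]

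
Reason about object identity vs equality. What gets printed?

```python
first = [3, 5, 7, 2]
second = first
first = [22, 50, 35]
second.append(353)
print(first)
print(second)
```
[22, 50, 35]
[3, 5, 7, 2, 353]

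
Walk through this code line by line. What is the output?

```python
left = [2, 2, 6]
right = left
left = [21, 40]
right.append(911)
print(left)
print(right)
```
[21, 40]
[2, 2, 6, 911]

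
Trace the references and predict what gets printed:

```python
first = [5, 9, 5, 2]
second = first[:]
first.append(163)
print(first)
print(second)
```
[5, 9, 5, 2, 163]
[5, 9, 5, 2]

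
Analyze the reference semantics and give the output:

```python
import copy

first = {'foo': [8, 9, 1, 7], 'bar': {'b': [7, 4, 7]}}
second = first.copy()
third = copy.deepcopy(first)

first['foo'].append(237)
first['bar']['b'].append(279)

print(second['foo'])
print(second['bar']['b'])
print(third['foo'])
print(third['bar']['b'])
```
[8, 9, 1, 7, 237]
[7, 4, 7, 279]
[8, 9, 1, 7]
[7, 4, 7]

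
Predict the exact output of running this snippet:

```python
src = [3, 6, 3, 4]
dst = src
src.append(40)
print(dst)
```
[3, 6, 3, 4, 40]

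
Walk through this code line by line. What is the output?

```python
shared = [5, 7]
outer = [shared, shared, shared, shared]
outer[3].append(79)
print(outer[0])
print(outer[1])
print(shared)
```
[5, 7, 79]
[5, 7, 79]
[5, 7, 79]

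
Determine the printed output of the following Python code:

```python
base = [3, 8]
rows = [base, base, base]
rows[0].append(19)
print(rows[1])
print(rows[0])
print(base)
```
[3, 8, 19]
[3, 8, 19]
[3, 8, 19]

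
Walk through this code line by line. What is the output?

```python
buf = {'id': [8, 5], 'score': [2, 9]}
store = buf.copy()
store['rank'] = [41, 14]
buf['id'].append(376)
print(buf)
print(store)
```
{'id': [8, 5, 376], 'score': [2, 9]}
{'id': [8, 5, 376], 'score': [2, 9], 'rank': [41, 14]}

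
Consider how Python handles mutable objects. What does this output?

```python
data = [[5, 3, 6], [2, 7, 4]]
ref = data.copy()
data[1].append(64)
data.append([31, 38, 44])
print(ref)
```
[[5, 3, 6], [2, 7, 4, 64]]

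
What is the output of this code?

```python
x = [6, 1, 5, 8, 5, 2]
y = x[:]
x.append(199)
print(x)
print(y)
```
[6, 1, 5, 8, 5, 2, 199]
[6, 1, 5, 8, 5, 2]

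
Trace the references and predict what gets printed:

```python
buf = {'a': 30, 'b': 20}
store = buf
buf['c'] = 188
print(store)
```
{'a': 30, 'b': 20, 'c': 188}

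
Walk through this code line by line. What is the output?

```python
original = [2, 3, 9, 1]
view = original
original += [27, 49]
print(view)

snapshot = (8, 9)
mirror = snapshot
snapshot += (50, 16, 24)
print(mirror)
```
[2, 3, 9, 1, 27, 49]
(8, 9)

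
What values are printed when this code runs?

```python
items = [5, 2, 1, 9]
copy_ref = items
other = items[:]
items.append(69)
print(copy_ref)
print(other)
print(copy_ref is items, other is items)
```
[5, 2, 1, 9, 69]
[5, 2, 1, 9]
True False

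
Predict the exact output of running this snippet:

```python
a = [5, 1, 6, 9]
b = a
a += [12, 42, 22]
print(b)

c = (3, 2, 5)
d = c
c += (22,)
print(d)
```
[5, 1, 6, 9, 12, 42, 22]
(3, 2, 5)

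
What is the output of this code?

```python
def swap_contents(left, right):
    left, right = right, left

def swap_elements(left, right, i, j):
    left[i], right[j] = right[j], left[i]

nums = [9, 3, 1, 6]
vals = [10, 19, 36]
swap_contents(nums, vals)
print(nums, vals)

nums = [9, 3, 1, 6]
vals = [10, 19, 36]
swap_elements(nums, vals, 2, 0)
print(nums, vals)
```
[9, 3, 1, 6] [10, 19, 36]
[9, 3, 10, 6] [1, 19, 36]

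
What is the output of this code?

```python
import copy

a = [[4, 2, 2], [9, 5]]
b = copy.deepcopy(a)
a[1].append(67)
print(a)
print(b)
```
[[4, 2, 2], [9, 5, 67]]
[[4, 2, 2], [9, 5]]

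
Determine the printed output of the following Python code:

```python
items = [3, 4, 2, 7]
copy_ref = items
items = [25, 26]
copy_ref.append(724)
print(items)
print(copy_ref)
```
[25, 26]
[3, 4, 2, 7, 724]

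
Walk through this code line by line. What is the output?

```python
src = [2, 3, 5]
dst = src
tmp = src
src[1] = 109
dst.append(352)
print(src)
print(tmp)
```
[2, 109, 5, 352]
[2, 109, 5, 352]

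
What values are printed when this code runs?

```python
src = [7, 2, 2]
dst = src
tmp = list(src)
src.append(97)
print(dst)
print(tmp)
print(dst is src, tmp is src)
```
[7, 2, 2, 97]
[7, 2, 2]
True False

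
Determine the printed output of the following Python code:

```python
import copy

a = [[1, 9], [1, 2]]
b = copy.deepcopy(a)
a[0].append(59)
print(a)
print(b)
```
[[1, 9, 59], [1, 2]]
[[1, 9], [1, 2]]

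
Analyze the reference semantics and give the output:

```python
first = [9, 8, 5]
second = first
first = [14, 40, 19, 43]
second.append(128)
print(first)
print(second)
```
[14, 40, 19, 43]
[9, 8, 5, 128]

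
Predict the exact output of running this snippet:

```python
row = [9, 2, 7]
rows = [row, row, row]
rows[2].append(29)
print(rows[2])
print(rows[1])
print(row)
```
[9, 2, 7, 29]
[9, 2, 7, 29]
[9, 2, 7, 29]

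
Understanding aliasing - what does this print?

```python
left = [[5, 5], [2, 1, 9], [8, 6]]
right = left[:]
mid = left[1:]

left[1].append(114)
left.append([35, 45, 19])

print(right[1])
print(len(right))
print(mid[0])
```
[2, 1, 9, 114]
3
[2, 1, 9, 114]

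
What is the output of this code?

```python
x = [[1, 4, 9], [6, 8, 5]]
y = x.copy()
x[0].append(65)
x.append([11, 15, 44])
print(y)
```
[[1, 4, 9, 65], [6, 8, 5]]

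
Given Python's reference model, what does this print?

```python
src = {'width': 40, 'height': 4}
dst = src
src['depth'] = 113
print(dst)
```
{'width': 40, 'height': 4, 'depth': 113}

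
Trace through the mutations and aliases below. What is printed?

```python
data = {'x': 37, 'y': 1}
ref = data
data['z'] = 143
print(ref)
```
{'x': 37, 'y': 1, 'z': 143}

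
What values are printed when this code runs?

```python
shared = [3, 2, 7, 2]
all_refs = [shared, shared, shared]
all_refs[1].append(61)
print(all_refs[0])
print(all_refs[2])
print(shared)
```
[3, 2, 7, 2, 61]
[3, 2, 7, 2, 61]
[3, 2, 7, 2, 61]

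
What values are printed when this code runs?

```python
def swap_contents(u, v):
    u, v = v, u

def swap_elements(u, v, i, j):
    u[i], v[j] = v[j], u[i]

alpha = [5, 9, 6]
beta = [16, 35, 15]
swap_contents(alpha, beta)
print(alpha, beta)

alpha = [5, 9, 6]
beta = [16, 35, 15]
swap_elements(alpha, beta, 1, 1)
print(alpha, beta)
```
[5, 9, 6] [16, 35, 15]
[5, 35, 6] [16, 9, 15]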